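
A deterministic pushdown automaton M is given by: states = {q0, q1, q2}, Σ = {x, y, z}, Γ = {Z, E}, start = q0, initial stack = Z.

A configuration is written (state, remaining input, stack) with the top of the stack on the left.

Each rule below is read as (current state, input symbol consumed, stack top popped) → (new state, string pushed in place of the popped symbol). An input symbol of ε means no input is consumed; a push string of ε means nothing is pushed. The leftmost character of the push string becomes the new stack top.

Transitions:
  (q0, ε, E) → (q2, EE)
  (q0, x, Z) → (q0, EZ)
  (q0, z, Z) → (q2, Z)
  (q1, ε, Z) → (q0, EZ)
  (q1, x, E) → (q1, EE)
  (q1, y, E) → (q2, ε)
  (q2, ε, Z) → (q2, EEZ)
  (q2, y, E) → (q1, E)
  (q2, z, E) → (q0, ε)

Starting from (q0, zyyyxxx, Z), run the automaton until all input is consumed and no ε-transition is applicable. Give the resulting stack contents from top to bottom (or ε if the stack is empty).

(q0, zyyyxxx, Z)
  read z, top Z: go to q2, push Z → (q2, yyyxxx, Z)
  ε-move, top Z: go to q2, push EEZ → (q2, yyyxxx, EEZ)
  read y, top E: go to q1, push E → (q1, yyxxx, EEZ)
  read y, top E: go to q2, push ε → (q2, yxxx, EZ)
  read y, top E: go to q1, push E → (q1, xxx, EZ)
  read x, top E: go to q1, push EE → (q1, xx, EEZ)
  read x, top E: go to q1, push EE → (q1, x, EEEZ)
  read x, top E: go to q1, push EE → (q1, ε, EEEEZ)
All input consumed in state q1 with stack EEEEZ.

EEEEZ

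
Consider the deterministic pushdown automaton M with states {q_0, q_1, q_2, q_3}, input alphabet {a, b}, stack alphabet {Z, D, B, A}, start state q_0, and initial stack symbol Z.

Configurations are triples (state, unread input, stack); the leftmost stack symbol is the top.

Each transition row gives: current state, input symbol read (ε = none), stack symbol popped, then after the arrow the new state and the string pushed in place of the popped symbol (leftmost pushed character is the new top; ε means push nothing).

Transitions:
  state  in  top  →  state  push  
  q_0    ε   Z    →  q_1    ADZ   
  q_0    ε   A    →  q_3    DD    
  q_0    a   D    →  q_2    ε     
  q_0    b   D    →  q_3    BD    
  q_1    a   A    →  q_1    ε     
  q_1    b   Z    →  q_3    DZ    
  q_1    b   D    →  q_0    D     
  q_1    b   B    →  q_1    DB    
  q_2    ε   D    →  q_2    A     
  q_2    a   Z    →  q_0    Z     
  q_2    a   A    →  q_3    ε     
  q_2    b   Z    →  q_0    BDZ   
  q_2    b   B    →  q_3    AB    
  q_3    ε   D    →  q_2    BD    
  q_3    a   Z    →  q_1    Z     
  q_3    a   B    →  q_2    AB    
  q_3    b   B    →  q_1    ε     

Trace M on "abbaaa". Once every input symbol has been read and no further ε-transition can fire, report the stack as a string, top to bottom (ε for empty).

(q_0, abbaaa, Z)
  ε-move, top Z: go to q_1, push ADZ → (q_1, abbaaa, ADZ)
  read a, top A: go to q_1, push ε → (q_1, bbaaa, DZ)
  read b, top D: go to q_0, push D → (q_0, baaa, DZ)
  read b, top D: go to q_3, push BD → (q_3, aaa, BDZ)
  read a, top B: go to q_2, push AB → (q_2, aa, ABDZ)
  read a, top A: go to q_3, push ε → (q_3, a, BDZ)
  read a, top B: go to q_2, push AB → (q_2, ε, ABDZ)
All input consumed in state q_2 with stack ABDZ.

ABDZ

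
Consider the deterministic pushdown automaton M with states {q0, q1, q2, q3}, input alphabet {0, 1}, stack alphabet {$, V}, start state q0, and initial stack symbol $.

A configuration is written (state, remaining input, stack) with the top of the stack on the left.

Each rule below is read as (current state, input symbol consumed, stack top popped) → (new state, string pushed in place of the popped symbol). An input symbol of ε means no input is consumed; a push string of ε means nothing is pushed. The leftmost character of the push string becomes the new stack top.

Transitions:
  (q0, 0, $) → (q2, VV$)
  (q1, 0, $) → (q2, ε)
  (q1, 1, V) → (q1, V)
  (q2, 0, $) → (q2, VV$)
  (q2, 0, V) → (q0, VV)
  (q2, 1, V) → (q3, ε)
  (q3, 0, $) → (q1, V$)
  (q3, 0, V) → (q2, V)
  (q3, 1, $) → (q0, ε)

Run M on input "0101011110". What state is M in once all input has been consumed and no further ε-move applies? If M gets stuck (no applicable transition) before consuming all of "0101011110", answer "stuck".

(q0, 0101011110, $)
  read 0, top $: go to q2, push VV$ → (q2, 101011110, VV$)
  read 1, top V: go to q3, push ε → (q3, 01011110, V$)
  read 0, top V: go to q2, push V → (q2, 1011110, V$)
  read 1, top V: go to q3, push ε → (q3, 011110, $)
  read 0, top $: go to q1, push V$ → (q1, 11110, V$)
  read 1, top V: go to q1, push V → (q1, 1110, V$)
  read 1, top V: go to q1, push V → (q1, 110, V$)
  read 1, top V: go to q1, push V → (q1, 10, V$)
  read 1, top V: go to q1, push V → (q1, 0, V$)
No transition for (q1, 0, top V); M blocks with input 0 remaining.

stuck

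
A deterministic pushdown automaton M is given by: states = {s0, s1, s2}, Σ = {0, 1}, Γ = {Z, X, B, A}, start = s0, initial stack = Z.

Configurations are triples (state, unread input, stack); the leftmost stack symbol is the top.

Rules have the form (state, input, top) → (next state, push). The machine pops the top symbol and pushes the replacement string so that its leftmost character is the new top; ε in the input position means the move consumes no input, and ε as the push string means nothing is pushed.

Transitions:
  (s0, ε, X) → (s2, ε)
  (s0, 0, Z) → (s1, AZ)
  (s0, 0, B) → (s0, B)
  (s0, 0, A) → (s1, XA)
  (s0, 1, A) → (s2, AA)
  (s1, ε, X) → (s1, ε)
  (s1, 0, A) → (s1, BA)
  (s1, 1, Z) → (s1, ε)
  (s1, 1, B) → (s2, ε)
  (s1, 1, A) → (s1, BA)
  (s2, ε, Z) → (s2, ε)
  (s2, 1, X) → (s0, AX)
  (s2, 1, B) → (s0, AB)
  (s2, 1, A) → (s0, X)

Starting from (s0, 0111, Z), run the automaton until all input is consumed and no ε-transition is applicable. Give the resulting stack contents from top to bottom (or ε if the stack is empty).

(s0, 0111, Z)
  read 0, top Z: go to s1, push AZ → (s1, 111, AZ)
  read 1, top A: go to s1, push BA → (s1, 11, BAZ)
  read 1, top B: go to s2, push ε → (s2, 1, AZ)
  read 1, top A: go to s0, push X → (s0, ε, XZ)
  ε-move, top X: go to s2, push ε → (s2, ε, Z)
  ε-move, top Z: go to s2, push ε → (s2, ε, ε)
All input consumed in state s2 with stack ε.

ε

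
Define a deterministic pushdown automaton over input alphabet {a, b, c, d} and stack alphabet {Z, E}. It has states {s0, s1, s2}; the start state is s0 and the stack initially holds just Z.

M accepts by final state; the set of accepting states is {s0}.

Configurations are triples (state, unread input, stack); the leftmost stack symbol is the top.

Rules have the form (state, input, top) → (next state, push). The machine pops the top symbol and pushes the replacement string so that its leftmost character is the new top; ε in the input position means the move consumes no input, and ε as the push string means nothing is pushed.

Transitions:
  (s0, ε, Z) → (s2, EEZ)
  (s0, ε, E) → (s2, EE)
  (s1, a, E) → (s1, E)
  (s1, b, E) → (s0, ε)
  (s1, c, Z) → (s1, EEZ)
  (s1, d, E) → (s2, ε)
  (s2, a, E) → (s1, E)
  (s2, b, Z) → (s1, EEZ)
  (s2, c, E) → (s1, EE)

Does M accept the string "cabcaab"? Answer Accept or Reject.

(s0, cabcaab, Z) ⊢ (s2, cabcaab, EEZ) ⊢ (s1, abcaab, EEEZ) ⊢ (s1, bcaab, EEEZ) ⊢ (s0, caab, EEZ) ⊢ (s2, caab, EEEZ) ⊢ (s1, aab, EEEEZ) ⊢ (s1, ab, EEEEZ) ⊢ (s1, b, EEEEZ) ⊢ (s0, ε, EEEZ)
All input consumed; state s0 ∈ F.

Accept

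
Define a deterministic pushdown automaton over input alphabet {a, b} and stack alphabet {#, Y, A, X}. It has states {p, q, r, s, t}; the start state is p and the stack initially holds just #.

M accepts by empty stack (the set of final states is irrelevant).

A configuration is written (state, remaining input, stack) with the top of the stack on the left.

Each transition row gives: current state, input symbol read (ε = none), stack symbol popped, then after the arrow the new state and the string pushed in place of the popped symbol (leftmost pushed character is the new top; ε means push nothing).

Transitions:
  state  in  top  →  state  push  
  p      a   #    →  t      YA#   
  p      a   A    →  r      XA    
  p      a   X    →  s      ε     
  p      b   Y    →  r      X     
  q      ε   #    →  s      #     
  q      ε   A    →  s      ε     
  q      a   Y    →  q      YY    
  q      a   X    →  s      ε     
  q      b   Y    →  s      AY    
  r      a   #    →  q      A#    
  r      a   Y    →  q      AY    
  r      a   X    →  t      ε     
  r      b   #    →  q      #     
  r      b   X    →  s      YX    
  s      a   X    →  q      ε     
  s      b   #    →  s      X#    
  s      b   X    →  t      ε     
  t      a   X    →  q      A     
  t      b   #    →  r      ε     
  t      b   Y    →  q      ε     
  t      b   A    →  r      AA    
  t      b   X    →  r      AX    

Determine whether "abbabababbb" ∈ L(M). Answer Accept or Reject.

(p, abbabababbb, #) ⊢ (t, bbabababbb, YA#) ⊢ (q, babababbb, A#) ⊢ (s, babababbb, #) ⊢ (s, abababbb, X#) ⊢ (q, bababbb, #) ⊢ (s, bababbb, #) ⊢ (s, ababbb, X#) ⊢ (q, babbb, #) ⊢ (s, babbb, #) ⊢ (s, abbb, X#) ⊢ (q, bbb, #) ⊢ (s, bbb, #) ⊢ (s, bb, X#) ⊢ (t, b, #) ⊢ (r, ε, ε)
All input consumed and the stack is empty.

Accept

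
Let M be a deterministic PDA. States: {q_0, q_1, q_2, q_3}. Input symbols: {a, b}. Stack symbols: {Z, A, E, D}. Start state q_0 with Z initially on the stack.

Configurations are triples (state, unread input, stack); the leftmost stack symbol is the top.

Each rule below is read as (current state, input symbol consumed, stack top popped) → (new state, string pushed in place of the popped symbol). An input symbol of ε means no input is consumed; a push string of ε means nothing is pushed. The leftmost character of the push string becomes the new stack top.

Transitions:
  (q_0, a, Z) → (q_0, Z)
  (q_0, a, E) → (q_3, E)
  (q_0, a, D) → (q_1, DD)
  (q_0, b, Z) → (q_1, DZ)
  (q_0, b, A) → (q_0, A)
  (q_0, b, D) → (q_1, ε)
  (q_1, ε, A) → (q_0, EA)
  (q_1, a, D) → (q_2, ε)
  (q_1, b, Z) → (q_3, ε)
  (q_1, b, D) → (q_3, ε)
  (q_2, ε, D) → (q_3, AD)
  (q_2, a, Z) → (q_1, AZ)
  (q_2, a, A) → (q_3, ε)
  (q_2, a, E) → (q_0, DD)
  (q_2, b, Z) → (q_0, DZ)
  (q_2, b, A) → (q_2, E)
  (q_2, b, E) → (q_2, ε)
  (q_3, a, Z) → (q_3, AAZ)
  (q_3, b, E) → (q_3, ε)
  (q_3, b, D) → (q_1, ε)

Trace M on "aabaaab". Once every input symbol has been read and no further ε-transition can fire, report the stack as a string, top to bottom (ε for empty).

AZ

(q_0, aabaaab, Z) ⊢ (q_0, abaaab, Z) ⊢ (q_0, baaab, Z) ⊢ (q_1, aaab, DZ) ⊢ (q_2, aab, Z) ⊢ (q_1, ab, AZ) ⊢ (q_0, ab, EAZ) ⊢ (q_3, b, EAZ) ⊢ (q_3, ε, AZ)
All input consumed in state q_3 with stack AZ.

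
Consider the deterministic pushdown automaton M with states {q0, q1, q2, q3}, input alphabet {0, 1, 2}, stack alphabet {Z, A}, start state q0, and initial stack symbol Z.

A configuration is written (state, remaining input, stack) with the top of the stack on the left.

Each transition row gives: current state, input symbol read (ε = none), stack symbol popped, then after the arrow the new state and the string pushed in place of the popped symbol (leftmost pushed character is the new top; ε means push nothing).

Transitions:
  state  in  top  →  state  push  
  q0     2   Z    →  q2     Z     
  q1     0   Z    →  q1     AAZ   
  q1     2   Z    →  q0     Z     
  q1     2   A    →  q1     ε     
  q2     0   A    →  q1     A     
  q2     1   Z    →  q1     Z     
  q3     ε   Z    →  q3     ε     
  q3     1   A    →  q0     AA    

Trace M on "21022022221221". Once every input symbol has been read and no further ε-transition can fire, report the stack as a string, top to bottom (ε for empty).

Z

(q0, 21022022221221, Z)
  read 2, top Z: go to q2, push Z → (q2, 1022022221221, Z)
  read 1, top Z: go to q1, push Z → (q1, 022022221221, Z)
  read 0, top Z: go to q1, push AAZ → (q1, 22022221221, AAZ)
  read 2, top A: go to q1, push ε → (q1, 2022221221, AZ)
  read 2, top A: go to q1, push ε → (q1, 022221221, Z)
  read 0, top Z: go to q1, push AAZ → (q1, 22221221, AAZ)
  read 2, top A: go to q1, push ε → (q1, 2221221, AZ)
  read 2, top A: go to q1, push ε → (q1, 221221, Z)
  read 2, top Z: go to q0, push Z → (q0, 21221, Z)
  read 2, top Z: go to q2, push Z → (q2, 1221, Z)
  read 1, top Z: go to q1, push Z → (q1, 221, Z)
  read 2, top Z: go to q0, push Z → (q0, 21, Z)
  read 2, top Z: go to q2, push Z → (q2, 1, Z)
  read 1, top Z: go to q1, push Z → (q1, ε, Z)
All input consumed in state q1 with stack Z.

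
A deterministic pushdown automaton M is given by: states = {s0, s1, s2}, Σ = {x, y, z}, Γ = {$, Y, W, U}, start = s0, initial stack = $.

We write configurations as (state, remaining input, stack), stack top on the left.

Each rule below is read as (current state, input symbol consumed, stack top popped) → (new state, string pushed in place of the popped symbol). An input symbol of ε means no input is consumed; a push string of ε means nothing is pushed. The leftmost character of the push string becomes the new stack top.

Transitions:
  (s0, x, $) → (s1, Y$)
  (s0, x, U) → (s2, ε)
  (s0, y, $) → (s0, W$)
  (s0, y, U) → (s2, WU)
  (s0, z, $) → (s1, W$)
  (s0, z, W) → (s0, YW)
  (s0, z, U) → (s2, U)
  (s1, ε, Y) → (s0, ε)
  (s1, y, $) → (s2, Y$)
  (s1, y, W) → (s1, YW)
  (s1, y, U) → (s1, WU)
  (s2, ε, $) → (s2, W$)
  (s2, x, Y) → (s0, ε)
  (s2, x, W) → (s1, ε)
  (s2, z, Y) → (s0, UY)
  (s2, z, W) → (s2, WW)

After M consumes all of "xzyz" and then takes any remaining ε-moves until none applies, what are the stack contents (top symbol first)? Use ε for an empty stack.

YW$

(s0, xzyz, $) ⊢ (s1, zyz, Y$) ⊢ (s0, zyz, $) ⊢ (s1, yz, W$) ⊢ (s1, z, YW$) ⊢ (s0, z, W$) ⊢ (s0, ε, YW$)
All input consumed in state s0 with stack YW$.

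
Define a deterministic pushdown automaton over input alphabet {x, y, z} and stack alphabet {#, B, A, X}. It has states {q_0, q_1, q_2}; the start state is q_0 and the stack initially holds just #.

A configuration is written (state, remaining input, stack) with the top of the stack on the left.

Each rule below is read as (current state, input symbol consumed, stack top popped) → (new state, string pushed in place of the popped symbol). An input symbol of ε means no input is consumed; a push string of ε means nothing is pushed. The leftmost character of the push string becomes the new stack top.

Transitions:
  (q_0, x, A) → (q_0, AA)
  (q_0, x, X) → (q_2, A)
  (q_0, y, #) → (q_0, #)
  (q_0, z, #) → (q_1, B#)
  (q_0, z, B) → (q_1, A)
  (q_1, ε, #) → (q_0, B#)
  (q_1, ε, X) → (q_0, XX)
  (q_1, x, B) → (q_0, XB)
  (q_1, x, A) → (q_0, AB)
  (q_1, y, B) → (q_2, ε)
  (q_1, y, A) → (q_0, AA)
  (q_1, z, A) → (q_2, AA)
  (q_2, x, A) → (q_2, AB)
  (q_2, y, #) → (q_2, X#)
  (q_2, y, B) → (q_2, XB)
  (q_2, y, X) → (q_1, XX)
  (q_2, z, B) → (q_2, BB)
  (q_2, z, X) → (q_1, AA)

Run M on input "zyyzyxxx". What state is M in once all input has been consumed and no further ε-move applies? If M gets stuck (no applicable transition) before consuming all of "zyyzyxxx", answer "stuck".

q_0

(q_0, zyyzyxxx, #) ⊢ (q_1, yyzyxxx, B#) ⊢ (q_2, yzyxxx, #) ⊢ (q_2, zyxxx, X#) ⊢ (q_1, yxxx, AA#) ⊢ (q_0, xxx, AAA#) ⊢ (q_0, xx, AAAA#) ⊢ (q_0, x, AAAAA#) ⊢ (q_0, ε, AAAAAA#)
All input consumed; M is in state q_0.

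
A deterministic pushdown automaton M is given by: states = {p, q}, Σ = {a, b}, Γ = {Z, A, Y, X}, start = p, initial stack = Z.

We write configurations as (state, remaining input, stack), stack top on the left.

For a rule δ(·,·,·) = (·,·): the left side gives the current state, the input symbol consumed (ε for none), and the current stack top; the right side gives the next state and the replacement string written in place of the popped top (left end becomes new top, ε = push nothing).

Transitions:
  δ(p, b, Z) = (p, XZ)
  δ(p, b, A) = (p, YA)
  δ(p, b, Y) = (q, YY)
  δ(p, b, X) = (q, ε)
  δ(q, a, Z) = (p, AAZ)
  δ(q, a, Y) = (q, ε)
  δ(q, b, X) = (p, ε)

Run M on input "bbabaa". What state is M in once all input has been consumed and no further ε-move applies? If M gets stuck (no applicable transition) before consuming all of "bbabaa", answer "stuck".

stuck

(p, bbabaa, Z)
  read b, top Z: go to p, push XZ → (p, babaa, XZ)
  read b, top X: go to q, push ε → (q, abaa, Z)
  read a, top Z: go to p, push AAZ → (p, baa, AAZ)
  read b, top A: go to p, push YA → (p, aa, YAAZ)
No transition for (p, a, top Y); M blocks with input aa remaining.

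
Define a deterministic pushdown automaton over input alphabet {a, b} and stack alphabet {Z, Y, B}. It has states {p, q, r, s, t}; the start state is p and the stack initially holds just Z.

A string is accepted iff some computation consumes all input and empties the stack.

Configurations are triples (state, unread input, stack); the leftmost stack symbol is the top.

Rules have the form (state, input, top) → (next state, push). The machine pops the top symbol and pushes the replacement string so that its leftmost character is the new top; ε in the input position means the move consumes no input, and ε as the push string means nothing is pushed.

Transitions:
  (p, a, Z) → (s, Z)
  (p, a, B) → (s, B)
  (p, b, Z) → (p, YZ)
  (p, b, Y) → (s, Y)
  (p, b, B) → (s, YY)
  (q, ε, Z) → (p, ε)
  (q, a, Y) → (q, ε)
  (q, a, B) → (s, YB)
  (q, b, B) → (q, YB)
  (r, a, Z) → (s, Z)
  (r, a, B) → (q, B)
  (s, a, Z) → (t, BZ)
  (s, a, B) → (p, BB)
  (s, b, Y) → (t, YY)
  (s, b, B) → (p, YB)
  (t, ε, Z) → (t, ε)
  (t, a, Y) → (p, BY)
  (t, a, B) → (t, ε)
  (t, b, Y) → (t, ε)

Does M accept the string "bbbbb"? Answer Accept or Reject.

Accept

(p, bbbbb, Z)
  read b, top Z: go to p, push YZ → (p, bbbb, YZ)
  read b, top Y: go to s, push Y → (s, bbb, YZ)
  read b, top Y: go to t, push YY → (t, bb, YYZ)
  read b, top Y: go to t, push ε → (t, b, YZ)
  read b, top Y: go to t, push ε → (t, ε, Z)
  ε-move, top Z: go to t, push ε → (t, ε, ε)
All input consumed and the stack is empty.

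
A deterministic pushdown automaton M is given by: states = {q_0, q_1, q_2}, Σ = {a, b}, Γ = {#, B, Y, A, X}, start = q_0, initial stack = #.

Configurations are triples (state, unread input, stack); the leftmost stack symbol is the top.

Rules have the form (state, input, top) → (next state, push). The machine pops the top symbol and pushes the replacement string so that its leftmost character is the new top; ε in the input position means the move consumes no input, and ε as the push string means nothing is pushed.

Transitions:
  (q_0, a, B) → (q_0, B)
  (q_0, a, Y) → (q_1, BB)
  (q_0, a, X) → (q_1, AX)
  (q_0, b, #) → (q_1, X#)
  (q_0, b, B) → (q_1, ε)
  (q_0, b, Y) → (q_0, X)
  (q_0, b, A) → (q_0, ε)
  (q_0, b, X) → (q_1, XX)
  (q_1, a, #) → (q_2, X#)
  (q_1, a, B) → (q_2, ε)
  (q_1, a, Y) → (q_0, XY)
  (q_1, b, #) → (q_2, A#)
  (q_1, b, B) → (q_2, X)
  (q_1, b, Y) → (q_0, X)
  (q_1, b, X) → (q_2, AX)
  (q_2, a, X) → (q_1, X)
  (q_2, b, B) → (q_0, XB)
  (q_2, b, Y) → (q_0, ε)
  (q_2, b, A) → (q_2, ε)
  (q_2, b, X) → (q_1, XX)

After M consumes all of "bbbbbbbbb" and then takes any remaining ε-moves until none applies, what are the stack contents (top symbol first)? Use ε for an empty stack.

(q_0, bbbbbbbbb, #)
  read b, top #: go to q_1, push X# → (q_1, bbbbbbbb, X#)
  read b, top X: go to q_2, push AX → (q_2, bbbbbbb, AX#)
  read b, top A: go to q_2, push ε → (q_2, bbbbbb, X#)
  read b, top X: go to q_1, push XX → (q_1, bbbbb, XX#)
  read b, top X: go to q_2, push AX → (q_2, bbbb, AXX#)
  read b, top A: go to q_2, push ε → (q_2, bbb, XX#)
  read b, top X: go to q_1, push XX → (q_1, bb, XXX#)
  read b, top X: go to q_2, push AX → (q_2, b, AXXX#)
  read b, top A: go to q_2, push ε → (q_2, ε, XXX#)
All input consumed in state q_2 with stack XXX#.

XXX#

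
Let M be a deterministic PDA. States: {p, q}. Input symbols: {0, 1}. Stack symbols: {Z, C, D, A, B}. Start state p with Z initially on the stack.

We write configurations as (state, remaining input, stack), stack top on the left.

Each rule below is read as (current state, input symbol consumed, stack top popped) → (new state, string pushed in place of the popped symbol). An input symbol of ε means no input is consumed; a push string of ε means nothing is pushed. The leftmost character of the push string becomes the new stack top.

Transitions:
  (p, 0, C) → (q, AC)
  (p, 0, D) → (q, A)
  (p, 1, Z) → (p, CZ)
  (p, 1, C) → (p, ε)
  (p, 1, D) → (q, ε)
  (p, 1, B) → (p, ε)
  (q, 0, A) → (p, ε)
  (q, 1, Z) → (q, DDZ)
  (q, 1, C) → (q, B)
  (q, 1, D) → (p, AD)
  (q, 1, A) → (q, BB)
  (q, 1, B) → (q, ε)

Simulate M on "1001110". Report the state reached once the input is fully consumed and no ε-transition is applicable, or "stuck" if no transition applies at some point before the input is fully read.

(p, 1001110, Z)
  read 1, top Z: go to p, push CZ → (p, 001110, CZ)
  read 0, top C: go to q, push AC → (q, 01110, ACZ)
  read 0, top A: go to p, push ε → (p, 1110, CZ)
  read 1, top C: go to p, push ε → (p, 110, Z)
  read 1, top Z: go to p, push CZ → (p, 10, CZ)
  read 1, top C: go to p, push ε → (p, 0, Z)
No transition for (p, 0, top Z); M blocks with input 0 remaining.

stuck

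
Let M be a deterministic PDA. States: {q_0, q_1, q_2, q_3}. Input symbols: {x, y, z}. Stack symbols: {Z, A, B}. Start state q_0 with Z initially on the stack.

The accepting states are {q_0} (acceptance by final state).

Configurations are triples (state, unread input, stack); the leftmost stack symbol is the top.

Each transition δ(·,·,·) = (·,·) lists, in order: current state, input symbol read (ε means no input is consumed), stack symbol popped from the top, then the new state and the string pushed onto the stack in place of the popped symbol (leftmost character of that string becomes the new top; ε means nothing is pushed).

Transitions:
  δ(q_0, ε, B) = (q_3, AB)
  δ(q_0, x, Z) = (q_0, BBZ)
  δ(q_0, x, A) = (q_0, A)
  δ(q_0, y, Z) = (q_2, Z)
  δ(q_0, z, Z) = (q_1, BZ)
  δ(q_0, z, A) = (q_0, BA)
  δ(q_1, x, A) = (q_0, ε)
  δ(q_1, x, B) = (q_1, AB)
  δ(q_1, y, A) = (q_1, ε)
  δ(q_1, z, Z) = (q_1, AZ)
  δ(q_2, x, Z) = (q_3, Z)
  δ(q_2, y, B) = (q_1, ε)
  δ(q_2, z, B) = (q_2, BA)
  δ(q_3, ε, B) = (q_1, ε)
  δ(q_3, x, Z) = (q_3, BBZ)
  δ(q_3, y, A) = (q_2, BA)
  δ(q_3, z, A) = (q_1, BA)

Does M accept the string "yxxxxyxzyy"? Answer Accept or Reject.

Reject

(q_0, yxxxxyxzyy, Z)
  read y, top Z: go to q_2, push Z → (q_2, xxxxyxzyy, Z)
  read x, top Z: go to q_3, push Z → (q_3, xxxyxzyy, Z)
  read x, top Z: go to q_3, push BBZ → (q_3, xxyxzyy, BBZ)
  ε-move, top B: go to q_1, push ε → (q_1, xxyxzyy, BZ)
  read x, top B: go to q_1, push AB → (q_1, xyxzyy, ABZ)
  read x, top A: go to q_0, push ε → (q_0, yxzyy, BZ)
  ε-move, top B: go to q_3, push AB → (q_3, yxzyy, ABZ)
  read y, top A: go to q_2, push BA → (q_2, xzyy, BABZ)
No transition applies at (q_2, xzyy, BABZ); input not fully consumed.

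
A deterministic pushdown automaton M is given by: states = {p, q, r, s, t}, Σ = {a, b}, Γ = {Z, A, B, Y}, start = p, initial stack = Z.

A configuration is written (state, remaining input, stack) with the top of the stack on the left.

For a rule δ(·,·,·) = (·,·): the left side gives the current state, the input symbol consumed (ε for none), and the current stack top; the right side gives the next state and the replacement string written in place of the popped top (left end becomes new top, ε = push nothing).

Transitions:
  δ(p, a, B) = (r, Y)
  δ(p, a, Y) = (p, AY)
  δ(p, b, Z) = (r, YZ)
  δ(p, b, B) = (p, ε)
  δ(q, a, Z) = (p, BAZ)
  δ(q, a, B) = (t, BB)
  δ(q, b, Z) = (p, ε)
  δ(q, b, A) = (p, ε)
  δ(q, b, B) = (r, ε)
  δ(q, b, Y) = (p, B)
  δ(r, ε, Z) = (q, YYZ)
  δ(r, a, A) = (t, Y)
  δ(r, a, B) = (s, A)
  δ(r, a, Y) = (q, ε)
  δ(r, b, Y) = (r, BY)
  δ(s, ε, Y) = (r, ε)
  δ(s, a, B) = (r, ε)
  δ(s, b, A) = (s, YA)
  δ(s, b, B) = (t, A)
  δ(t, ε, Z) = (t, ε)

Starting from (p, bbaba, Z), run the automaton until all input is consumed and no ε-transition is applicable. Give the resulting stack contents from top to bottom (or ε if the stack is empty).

(p, bbaba, Z) ⊢ (r, baba, YZ) ⊢ (r, aba, BYZ) ⊢ (s, ba, AYZ) ⊢ (s, a, YAYZ) ⊢ (r, a, AYZ) ⊢ (t, ε, YYZ)
All input consumed in state t with stack YYZ.

YYZ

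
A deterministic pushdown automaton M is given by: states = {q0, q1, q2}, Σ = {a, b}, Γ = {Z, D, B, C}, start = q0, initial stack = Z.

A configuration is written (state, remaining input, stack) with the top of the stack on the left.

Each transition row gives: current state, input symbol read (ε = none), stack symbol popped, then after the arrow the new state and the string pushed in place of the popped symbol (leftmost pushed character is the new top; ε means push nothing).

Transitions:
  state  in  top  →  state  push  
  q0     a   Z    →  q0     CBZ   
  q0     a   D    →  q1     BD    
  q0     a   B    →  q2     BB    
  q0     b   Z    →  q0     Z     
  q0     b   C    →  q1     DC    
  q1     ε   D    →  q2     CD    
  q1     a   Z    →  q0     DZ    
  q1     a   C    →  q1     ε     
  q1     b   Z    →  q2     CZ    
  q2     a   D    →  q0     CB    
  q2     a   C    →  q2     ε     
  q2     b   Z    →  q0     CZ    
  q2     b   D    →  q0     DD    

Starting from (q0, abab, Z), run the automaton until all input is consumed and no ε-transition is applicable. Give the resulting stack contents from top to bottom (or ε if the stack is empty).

DDCBZ

(q0, abab, Z)
  read a, top Z: go to q0, push CBZ → (q0, bab, CBZ)
  read b, top C: go to q1, push DC → (q1, ab, DCBZ)
  ε-move, top D: go to q2, push CD → (q2, ab, CDCBZ)
  read a, top C: go to q2, push ε → (q2, b, DCBZ)
  read b, top D: go to q0, push DD → (q0, ε, DDCBZ)
All input consumed in state q0 with stack DDCBZ.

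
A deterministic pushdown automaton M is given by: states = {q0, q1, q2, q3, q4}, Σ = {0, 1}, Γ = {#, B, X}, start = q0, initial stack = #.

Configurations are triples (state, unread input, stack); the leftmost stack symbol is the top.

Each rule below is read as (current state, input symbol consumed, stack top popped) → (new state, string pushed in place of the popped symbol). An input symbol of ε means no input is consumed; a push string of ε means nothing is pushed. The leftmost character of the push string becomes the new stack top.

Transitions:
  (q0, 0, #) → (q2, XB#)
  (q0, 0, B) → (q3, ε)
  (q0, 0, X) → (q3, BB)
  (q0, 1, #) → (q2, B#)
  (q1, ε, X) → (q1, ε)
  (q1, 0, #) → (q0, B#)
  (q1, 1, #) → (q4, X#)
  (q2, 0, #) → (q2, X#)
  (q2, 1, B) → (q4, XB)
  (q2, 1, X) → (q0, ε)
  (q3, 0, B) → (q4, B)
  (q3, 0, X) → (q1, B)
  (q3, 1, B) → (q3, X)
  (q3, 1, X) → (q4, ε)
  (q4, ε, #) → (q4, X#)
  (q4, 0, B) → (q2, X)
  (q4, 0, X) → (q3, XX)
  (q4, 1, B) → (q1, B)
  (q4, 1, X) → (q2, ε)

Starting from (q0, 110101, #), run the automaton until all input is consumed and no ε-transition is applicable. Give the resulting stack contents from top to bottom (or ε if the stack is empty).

(q0, 110101, #) ⊢ (q2, 10101, B#) ⊢ (q4, 0101, XB#) ⊢ (q3, 101, XXB#) ⊢ (q4, 01, XB#) ⊢ (q3, 1, XXB#) ⊢ (q4, ε, XB#)
All input consumed in state q4 with stack XB#.

XB#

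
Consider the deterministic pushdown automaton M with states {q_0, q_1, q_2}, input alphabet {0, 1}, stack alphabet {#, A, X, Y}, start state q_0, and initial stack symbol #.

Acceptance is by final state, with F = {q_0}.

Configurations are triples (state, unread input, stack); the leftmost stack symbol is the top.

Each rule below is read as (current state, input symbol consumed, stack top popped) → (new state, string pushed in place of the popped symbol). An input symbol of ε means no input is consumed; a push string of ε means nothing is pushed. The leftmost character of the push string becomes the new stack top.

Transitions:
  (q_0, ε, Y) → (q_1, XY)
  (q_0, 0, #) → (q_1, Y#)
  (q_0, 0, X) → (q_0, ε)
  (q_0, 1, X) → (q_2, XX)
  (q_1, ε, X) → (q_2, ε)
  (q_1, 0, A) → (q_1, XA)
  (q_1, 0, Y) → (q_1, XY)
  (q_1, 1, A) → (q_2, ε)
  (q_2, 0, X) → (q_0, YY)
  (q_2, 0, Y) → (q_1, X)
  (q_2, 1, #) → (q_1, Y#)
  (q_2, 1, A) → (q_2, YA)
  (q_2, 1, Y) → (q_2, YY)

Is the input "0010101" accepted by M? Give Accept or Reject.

Reject

(q_0, 0010101, #) ⊢ (q_1, 010101, Y#) ⊢ (q_1, 10101, XY#) ⊢ (q_2, 10101, Y#) ⊢ (q_2, 0101, YY#) ⊢ (q_1, 101, XY#) ⊢ (q_2, 101, Y#) ⊢ (q_2, 01, YY#) ⊢ (q_1, 1, XY#) ⊢ (q_2, 1, Y#) ⊢ (q_2, ε, YY#)
All input consumed; state q_2 ∉ F and no further ε-move applies.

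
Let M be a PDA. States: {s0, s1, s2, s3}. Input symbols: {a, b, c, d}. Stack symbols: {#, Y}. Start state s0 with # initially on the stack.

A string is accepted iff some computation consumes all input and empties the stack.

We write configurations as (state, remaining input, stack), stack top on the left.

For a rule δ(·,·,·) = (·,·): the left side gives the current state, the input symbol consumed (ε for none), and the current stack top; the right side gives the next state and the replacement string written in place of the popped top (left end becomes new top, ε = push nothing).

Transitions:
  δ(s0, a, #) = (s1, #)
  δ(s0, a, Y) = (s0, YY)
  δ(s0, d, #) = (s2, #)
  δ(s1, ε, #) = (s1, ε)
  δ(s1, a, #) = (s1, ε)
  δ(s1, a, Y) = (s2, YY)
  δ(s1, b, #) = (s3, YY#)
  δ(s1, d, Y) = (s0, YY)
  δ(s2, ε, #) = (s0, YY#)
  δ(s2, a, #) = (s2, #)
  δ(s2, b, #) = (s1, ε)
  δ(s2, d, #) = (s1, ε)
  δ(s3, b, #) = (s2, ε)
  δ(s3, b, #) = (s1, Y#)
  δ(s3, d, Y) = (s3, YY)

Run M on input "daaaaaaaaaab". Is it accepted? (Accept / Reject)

Accept

One accepting computation: (s0, daaaaaaaaaab, #) ⊢ (s2, aaaaaaaaaab, #) ⊢ (s2, aaaaaaaaab, #) ⊢ (s2, aaaaaaaab, #) ⊢ (s2, aaaaaaab, #) ⊢ (s2, aaaaaab, #) ⊢ (s2, aaaaab, #) ⊢ (s2, aaaab, #) ⊢ (s2, aaab, #) ⊢ (s2, aab, #) ⊢ (s2, ab, #) ⊢ (s2, b, #) ⊢ (s1, ε, ε)
All input consumed and the stack is empty.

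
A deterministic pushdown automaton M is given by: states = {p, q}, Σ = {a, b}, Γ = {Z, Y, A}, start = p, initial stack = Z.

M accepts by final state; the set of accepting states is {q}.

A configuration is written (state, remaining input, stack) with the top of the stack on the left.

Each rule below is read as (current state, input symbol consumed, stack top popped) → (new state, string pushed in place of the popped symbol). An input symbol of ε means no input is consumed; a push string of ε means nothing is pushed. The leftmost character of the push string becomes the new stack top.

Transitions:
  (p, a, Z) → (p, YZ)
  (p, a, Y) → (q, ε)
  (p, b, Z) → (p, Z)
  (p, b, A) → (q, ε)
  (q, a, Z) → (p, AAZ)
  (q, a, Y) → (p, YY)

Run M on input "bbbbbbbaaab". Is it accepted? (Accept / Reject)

(p, bbbbbbbaaab, Z) ⊢ (p, bbbbbbaaab, Z) ⊢ (p, bbbbbaaab, Z) ⊢ (p, bbbbaaab, Z) ⊢ (p, bbbaaab, Z) ⊢ (p, bbaaab, Z) ⊢ (p, baaab, Z) ⊢ (p, aaab, Z) ⊢ (p, aab, YZ) ⊢ (q, ab, Z) ⊢ (p, b, AAZ) ⊢ (q, ε, AZ)
All input consumed; state q ∈ F.

Accept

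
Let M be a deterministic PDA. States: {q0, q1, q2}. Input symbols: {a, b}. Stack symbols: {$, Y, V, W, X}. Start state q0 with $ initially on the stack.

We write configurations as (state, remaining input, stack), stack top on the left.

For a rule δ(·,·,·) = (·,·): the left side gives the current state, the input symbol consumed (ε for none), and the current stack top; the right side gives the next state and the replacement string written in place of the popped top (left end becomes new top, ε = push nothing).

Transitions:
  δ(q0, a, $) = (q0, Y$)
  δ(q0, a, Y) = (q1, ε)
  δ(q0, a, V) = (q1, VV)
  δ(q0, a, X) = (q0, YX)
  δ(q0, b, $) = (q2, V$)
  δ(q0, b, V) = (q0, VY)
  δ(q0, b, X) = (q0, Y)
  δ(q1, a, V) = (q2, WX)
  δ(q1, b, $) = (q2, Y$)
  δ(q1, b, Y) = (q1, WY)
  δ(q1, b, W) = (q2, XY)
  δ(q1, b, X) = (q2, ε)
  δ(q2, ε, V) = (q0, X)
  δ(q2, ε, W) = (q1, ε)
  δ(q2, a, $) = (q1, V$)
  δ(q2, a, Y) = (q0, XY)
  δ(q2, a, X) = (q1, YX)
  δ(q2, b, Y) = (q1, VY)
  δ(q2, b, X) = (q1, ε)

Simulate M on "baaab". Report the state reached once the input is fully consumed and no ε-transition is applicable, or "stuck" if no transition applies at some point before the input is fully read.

stuck

(q0, baaab, $) ⊢ (q2, aaab, V$) ⊢ (q0, aaab, X$) ⊢ (q0, aab, YX$) ⊢ (q1, ab, X$)
No transition for (q1, a, top X); M blocks with input ab remaining.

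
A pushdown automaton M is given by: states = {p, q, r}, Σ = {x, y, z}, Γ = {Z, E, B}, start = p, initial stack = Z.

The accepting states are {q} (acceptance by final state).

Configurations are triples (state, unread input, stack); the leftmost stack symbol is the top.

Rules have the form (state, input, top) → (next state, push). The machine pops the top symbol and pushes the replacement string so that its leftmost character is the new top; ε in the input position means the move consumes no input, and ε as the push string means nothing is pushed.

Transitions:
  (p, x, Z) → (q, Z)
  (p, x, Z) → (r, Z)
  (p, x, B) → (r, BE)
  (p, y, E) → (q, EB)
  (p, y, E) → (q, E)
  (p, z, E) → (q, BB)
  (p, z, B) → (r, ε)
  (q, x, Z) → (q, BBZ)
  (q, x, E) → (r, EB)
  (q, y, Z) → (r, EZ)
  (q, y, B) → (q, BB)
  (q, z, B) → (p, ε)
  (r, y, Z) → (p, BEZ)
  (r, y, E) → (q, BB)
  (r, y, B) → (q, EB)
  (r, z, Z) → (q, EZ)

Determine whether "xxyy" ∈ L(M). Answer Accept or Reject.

Accept

One accepting computation: (p, xxyy, Z) ⊢ (q, xyy, Z) ⊢ (q, yy, BBZ) ⊢ (q, y, BBBZ) ⊢ (q, ε, BBBBZ)
All input consumed and state q ∈ F.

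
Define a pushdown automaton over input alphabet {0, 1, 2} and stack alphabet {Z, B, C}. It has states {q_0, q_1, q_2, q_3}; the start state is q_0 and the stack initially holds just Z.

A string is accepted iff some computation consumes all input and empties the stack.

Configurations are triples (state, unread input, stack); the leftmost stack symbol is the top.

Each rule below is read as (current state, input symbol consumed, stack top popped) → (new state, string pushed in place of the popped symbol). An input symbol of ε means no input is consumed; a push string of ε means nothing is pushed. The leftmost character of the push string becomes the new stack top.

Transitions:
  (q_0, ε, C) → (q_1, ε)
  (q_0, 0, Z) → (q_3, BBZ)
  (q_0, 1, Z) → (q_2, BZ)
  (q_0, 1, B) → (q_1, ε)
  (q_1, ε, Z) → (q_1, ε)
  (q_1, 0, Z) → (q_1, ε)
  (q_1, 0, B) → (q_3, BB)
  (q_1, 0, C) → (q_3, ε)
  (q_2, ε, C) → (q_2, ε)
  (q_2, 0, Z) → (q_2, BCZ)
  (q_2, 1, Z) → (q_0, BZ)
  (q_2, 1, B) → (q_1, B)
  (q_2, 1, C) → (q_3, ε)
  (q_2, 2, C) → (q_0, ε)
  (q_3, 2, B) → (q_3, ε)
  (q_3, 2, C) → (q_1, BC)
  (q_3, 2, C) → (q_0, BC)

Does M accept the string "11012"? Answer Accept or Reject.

No computation consumes all input and empties the stack.

Reject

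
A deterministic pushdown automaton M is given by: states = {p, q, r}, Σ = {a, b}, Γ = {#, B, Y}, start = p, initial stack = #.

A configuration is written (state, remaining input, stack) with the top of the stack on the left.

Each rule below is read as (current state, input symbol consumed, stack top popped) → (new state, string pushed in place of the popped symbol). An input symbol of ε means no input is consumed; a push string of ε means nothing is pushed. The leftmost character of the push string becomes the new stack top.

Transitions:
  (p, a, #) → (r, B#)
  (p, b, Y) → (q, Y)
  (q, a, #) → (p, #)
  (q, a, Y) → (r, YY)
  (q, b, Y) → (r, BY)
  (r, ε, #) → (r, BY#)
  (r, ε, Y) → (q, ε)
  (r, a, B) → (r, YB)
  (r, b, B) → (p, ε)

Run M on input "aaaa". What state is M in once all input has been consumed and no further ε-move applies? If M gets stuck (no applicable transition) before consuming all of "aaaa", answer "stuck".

stuck

(p, aaaa, #)
  read a, top #: go to r, push B# → (r, aaa, B#)
  read a, top B: go to r, push YB → (r, aa, YB#)
  ε-move, top Y: go to q, push ε → (q, aa, B#)
No transition for (q, a, top B); M blocks with input aa remaining.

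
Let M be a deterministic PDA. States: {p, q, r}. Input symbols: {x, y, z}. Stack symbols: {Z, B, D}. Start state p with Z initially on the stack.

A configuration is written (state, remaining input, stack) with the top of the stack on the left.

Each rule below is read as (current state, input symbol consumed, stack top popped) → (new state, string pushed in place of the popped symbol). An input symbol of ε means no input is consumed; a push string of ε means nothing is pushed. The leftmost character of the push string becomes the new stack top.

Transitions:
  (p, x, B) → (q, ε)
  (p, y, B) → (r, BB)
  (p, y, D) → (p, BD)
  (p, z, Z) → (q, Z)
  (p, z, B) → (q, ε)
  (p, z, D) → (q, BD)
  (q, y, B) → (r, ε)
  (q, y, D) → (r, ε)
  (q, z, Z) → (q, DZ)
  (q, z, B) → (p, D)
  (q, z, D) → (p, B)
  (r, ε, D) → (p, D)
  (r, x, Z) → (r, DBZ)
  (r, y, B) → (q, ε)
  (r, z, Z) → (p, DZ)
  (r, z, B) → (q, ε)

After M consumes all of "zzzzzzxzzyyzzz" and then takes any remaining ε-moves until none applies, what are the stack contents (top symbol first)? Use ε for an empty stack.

DDZ

(p, zzzzzzxzzyyzzz, Z) ⊢ (q, zzzzzxzzyyzzz, Z) ⊢ (q, zzzzxzzyyzzz, DZ) ⊢ (p, zzzxzzyyzzz, BZ) ⊢ (q, zzxzzyyzzz, Z) ⊢ (q, zxzzyyzzz, DZ) ⊢ (p, xzzyyzzz, BZ) ⊢ (q, zzyyzzz, Z) ⊢ (q, zyyzzz, DZ) ⊢ (p, yyzzz, BZ) ⊢ (r, yzzz, BBZ) ⊢ (q, zzz, BZ) ⊢ (p, zz, DZ) ⊢ (q, z, BDZ) ⊢ (p, ε, DDZ)
All input consumed in state p with stack DDZ.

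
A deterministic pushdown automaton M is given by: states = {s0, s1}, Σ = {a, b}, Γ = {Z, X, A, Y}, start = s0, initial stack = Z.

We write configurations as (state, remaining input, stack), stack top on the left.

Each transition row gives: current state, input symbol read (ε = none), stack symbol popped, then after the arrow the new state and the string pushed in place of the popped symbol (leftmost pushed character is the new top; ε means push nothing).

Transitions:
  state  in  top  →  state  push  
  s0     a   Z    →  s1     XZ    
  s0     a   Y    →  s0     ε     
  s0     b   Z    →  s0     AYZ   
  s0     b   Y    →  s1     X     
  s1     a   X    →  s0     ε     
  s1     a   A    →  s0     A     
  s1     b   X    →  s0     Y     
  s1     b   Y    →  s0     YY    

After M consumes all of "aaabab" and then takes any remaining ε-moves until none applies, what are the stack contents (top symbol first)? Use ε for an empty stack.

(s0, aaabab, Z) ⊢ (s1, aabab, XZ) ⊢ (s0, abab, Z) ⊢ (s1, bab, XZ) ⊢ (s0, ab, YZ) ⊢ (s0, b, Z) ⊢ (s0, ε, AYZ)
All input consumed in state s0 with stack AYZ.

AYZ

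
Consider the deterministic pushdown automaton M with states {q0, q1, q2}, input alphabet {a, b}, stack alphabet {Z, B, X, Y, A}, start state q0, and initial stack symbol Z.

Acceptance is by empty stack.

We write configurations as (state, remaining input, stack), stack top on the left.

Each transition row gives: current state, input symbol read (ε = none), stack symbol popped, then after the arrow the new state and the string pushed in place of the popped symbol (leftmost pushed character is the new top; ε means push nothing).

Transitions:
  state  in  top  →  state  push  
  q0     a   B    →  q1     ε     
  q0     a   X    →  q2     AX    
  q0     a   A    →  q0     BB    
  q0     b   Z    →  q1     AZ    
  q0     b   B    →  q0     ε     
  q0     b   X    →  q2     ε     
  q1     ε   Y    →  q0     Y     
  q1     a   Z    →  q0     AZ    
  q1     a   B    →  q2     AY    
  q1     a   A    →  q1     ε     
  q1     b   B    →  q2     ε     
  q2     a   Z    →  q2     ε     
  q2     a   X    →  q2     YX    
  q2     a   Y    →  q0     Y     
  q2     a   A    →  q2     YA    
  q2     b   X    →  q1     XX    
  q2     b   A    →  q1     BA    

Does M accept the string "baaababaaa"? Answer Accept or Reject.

Reject

(q0, baaababaaa, Z) ⊢ (q1, aaababaaa, AZ) ⊢ (q1, aababaaa, Z) ⊢ (q0, ababaaa, AZ) ⊢ (q0, babaaa, BBZ) ⊢ (q0, abaaa, BZ) ⊢ (q1, baaa, Z)
No transition applies at (q1, baaa, Z); input not fully consumed.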